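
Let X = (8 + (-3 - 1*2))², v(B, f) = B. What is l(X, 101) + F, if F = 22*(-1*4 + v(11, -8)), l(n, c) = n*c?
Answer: 1063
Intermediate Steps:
X = 9 (X = (8 + (-3 - 2))² = (8 - 5)² = 3² = 9)
l(n, c) = c*n
F = 154 (F = 22*(-1*4 + 11) = 22*(-4 + 11) = 22*7 = 154)
l(X, 101) + F = 101*9 + 154 = 909 + 154 = 1063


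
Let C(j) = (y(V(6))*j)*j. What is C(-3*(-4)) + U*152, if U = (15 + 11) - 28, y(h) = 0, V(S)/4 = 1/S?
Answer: -304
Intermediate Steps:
V(S) = 4/S
U = -2 (U = 26 - 28 = -2)
C(j) = 0 (C(j) = (0*j)*j = 0*j = 0)
C(-3*(-4)) + U*152 = 0 - 2*152 = 0 - 304 = -304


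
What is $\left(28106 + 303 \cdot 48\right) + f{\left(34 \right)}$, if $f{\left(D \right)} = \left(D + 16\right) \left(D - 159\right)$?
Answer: $36400$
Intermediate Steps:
$f{\left(D \right)} = \left(-159 + D\right) \left(16 + D\right)$ ($f{\left(D \right)} = \left(16 + D\right) \left(-159 + D\right) = \left(-159 + D\right) \left(16 + D\right)$)
$\left(28106 + 303 \cdot 48\right) + f{\left(34 \right)} = \left(28106 + 303 \cdot 48\right) - \left(7406 - 1156\right) = \left(28106 + 14544\right) - 6250 = 42650 - 6250 = 36400$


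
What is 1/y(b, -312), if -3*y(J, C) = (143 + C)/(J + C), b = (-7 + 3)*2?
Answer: -960/169 ≈ -5.6805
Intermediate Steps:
b = -8 (b = -4*2 = -8)
y(J, C) = -(143 + C)/(3*(C + J)) (y(J, C) = -(143 + C)/(3*(J + C)) = -(143 + C)/(3*(C + J)))
1/y(b, -312) = 1/((-143 - 1*(-312))/(3*(-312 - 8))) = 1/((⅓)*(-143 + 312)/(-320)) = 1/((⅓)*(-1/320)*169) = 1/(-169/960) = -960/169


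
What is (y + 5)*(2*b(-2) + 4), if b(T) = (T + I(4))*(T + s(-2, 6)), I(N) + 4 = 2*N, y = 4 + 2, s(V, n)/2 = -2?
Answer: -220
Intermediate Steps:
s(V, n) = -4 (s(V, n) = 2*(-2) = -4)
y = 6
I(N) = -4 + 2*N
b(T) = (-4 + T)*(4 + T) (b(T) = (T + (-4 + 2*4))*(T - 4) = (T + (-4 + 8))*(-4 + T) = (T + 4)*(-4 + T) = (4 + T)*(-4 + T) = (-4 + T)*(4 + T))
(y + 5)*(2*b(-2) + 4) = (6 + 5)*(2*(-16 + (-2)²) + 4) = 11*(2*(-16 + 4) + 4) = 11*(2*(-12) + 4) = 11*(-24 + 4) = 11*(-20) = -220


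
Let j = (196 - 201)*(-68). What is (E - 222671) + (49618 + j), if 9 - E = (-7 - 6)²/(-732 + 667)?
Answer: -863507/5 ≈ -1.7270e+5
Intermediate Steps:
j = 340 (j = -5*(-68) = 340)
E = 58/5 (E = 9 - (-7 - 6)²/(-732 + 667) = 9 - (-13)²/(-65) = 9 - (-1)*169/65 = 9 - 1*(-13/5) = 9 + 13/5 = 58/5 ≈ 11.600)
(E - 222671) + (49618 + j) = (58/5 - 222671) + (49618 + 340) = -1113297/5 + 49958 = -863507/5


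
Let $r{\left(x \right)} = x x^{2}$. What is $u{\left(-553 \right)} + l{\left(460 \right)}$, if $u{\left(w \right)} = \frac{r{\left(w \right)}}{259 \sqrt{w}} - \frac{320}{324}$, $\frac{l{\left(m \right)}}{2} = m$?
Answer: $\frac{74440}{81} + \frac{43687 i \sqrt{553}}{37} \approx 919.01 + 27766.0 i$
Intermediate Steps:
$l{\left(m \right)} = 2 m$
$r{\left(x \right)} = x^{3}$
$u{\left(w \right)} = - \frac{80}{81} + \frac{w^{\frac{5}{2}}}{259}$ ($u{\left(w \right)} = \frac{w^{3}}{259 \sqrt{w}} - \frac{320}{324} = w^{3} \frac{1}{259 \sqrt{w}} - \frac{80}{81} = \frac{w^{\frac{5}{2}}}{259} - \frac{80}{81} = - \frac{80}{81} + \frac{w^{\frac{5}{2}}}{259}$)
$u{\left(-553 \right)} + l{\left(460 \right)} = \left(- \frac{80}{81} + \frac{\left(-553\right)^{\frac{5}{2}}}{259}\right) + 2 \cdot 460 = \left(- \frac{80}{81} + \frac{305809 i \sqrt{553}}{259}\right) + 920 = \left(- \frac{80}{81} + \frac{43687 i \sqrt{553}}{37}\right) + 920 = \frac{74440}{81} + \frac{43687 i \sqrt{553}}{37}$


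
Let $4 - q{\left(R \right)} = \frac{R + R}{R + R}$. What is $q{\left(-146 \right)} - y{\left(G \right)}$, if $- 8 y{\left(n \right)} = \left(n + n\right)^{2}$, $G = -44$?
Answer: $971$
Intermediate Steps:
$q{\left(R \right)} = 3$ ($q{\left(R \right)} = 4 - \frac{R + R}{R + R} = 4 - \frac{2 R}{2 R} = 4 - 2 R \frac{1}{2 R} = 4 - 1 = 3$)
$y{\left(n \right)} = - \frac{n^{2}}{2}$ ($y{\left(n \right)} = - \frac{\left(n + n\right)^{2}}{8} = - \frac{\left(2 n\right)^{2}}{8} = - \frac{4 n^{2}}{8} = - \frac{n^{2}}{2}$)
$q{\left(-146 \right)} - y{\left(G \right)} = 3 - - \frac{\left(-44\right)^{2}}{2} = 3 - \left(- \frac{1}{2}\right) 1936 = 3 - -968 = 3 + 968 = 971$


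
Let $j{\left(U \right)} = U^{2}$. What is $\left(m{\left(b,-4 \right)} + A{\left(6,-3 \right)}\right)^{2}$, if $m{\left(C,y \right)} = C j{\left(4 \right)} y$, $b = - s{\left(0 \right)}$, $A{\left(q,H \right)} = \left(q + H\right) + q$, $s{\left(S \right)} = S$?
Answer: $81$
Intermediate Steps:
$A{\left(q,H \right)} = H + 2 q$ ($A{\left(q,H \right)} = \left(H + q\right) + q = H + 2 q$)
$b = 0$ ($b = \left(-1\right) 0 = 0$)
$m{\left(C,y \right)} = 16 C y$ ($m{\left(C,y \right)} = C 4^{2} y = C 16 y = 16 C y$)
$\left(m{\left(b,-4 \right)} + A{\left(6,-3 \right)}\right)^{2} = \left(16 \cdot 0 \left(-4\right) + \left(-3 + 2 \cdot 6\right)\right)^{2} = \left(0 + \left(-3 + 12\right)\right)^{2} = \left(0 + 9\right)^{2} = 9^{2} = 81$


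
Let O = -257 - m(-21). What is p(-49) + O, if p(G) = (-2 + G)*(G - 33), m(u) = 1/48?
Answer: 188399/48 ≈ 3925.0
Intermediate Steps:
m(u) = 1/48
p(G) = (-33 + G)*(-2 + G) (p(G) = (-2 + G)*(-33 + G) = (-33 + G)*(-2 + G))
O = -12337/48 (O = -257 - 1*1/48 = -257 - 1/48 = -12337/48 ≈ -257.02)
p(-49) + O = (66 + (-49)² - 35*(-49)) - 12337/48 = (66 + 2401 + 1715) - 12337/48 = 4182 - 12337/48 = 188399/48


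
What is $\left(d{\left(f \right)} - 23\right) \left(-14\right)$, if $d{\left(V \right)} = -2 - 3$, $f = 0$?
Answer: $392$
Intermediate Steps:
$d{\left(V \right)} = -5$
$\left(d{\left(f \right)} - 23\right) \left(-14\right) = \left(-5 - 23\right) \left(-14\right) = \left(-28\right) \left(-14\right) = 392$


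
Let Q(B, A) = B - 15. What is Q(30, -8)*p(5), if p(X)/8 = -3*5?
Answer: -1800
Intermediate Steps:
Q(B, A) = -15 + B
p(X) = -120 (p(X) = 8*(-3*5) = 8*(-15) = -120)
Q(30, -8)*p(5) = (-15 + 30)*(-120) = 15*(-120) = -1800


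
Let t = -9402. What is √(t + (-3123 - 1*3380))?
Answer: I*√15905 ≈ 126.11*I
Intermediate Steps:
√(t + (-3123 - 1*3380)) = √(-9402 + (-3123 - 1*3380)) = √(-9402 + (-3123 - 3380)) = √(-9402 - 6503) = √(-15905) = I*√15905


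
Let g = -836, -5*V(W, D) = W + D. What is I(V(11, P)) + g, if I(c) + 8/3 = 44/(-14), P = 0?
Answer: -17678/21 ≈ -841.81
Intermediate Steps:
V(W, D) = -D/5 - W/5 (V(W, D) = -(W + D)/5 = -(D + W)/5 = -D/5 - W/5)
I(c) = -122/21 (I(c) = -8/3 + 44/(-14) = -8/3 + 44*(-1/14) = -8/3 - 22/7 = -122/21)
I(V(11, P)) + g = -122/21 - 836 = -17678/21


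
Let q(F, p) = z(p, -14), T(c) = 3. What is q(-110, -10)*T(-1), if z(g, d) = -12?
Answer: -36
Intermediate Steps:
q(F, p) = -12
q(-110, -10)*T(-1) = -12*3 = -36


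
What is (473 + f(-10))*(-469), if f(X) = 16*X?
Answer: -146797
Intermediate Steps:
(473 + f(-10))*(-469) = (473 + 16*(-10))*(-469) = (473 - 160)*(-469) = 313*(-469) = -146797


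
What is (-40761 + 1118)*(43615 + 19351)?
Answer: -2496161138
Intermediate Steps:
(-40761 + 1118)*(43615 + 19351) = -39643*62966 = -2496161138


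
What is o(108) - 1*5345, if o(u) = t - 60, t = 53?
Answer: -5352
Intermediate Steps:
o(u) = -7 (o(u) = 53 - 60 = -7)
o(108) - 1*5345 = -7 - 1*5345 = -7 - 5345 = -5352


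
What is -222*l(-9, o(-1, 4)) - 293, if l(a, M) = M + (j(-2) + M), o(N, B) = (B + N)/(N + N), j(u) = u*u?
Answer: -515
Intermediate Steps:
j(u) = u²
o(N, B) = (B + N)/(2*N) (o(N, B) = (B + N)/((2*N)) = (B + N)*(1/(2*N)) = (B + N)/(2*N))
l(a, M) = 4 + 2*M (l(a, M) = M + ((-2)² + M) = M + (4 + M) = 4 + 2*M)
-222*l(-9, o(-1, 4)) - 293 = -222*(4 + 2*((½)*(4 - 1)/(-1))) - 293 = -222*(4 + 2*((½)*(-1)*3)) - 293 = -222*(4 + 2*(-3/2)) - 293 = -222*(4 - 3) - 293 = -222*1 - 293 = -222 - 293 = -515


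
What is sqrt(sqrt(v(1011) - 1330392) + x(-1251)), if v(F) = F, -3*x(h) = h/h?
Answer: sqrt(-3 + 27*I*sqrt(147709))/3 ≈ 24.007 + 24.014*I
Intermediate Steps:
x(h) = -1/3 (x(h) = -h/(3*h) = -1/3*1 = -1/3)
sqrt(sqrt(v(1011) - 1330392) + x(-1251)) = sqrt(sqrt(1011 - 1330392) - 1/3) = sqrt(sqrt(-1329381) - 1/3) = sqrt(3*I*sqrt(147709) - 1/3) = sqrt(-1/3 + 3*I*sqrt(147709))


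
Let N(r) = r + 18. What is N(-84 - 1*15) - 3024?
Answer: -3105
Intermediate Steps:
N(r) = 18 + r
N(-84 - 1*15) - 3024 = (18 + (-84 - 1*15)) - 3024 = (18 + (-84 - 15)) - 3024 = (18 - 99) - 3024 = -81 - 3024 = -3105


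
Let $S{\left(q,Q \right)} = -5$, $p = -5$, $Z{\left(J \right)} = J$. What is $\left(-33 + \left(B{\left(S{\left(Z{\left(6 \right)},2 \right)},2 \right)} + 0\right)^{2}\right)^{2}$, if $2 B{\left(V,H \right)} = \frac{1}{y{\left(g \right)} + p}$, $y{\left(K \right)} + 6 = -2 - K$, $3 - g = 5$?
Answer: $\frac{255072841}{234256} \approx 1088.9$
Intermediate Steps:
$g = -2$ ($g = 3 - 5 = -2$)
$y{\left(K \right)} = -8 - K$ ($y{\left(K \right)} = -6 - \left(2 + K\right) = -8 - K$)
$B{\left(V,H \right)} = - \frac{1}{22}$ ($B{\left(V,H \right)} = \frac{1}{2 \left(\left(-8 - -2\right) - 5\right)} = \frac{1}{2 \left(\left(-8 + 2\right) - 5\right)} = \frac{1}{2 \left(-6 - 5\right)} = \frac{1}{2 \left(-11\right)} = \frac{1}{2} \left(- \frac{1}{11}\right) = - \frac{1}{22}$)
$\left(-33 + \left(B{\left(S{\left(Z{\left(6 \right)},2 \right)},2 \right)} + 0\right)^{2}\right)^{2} = \left(-33 + \left(- \frac{1}{22} + 0\right)^{2}\right)^{2} = \left(-33 + \left(- \frac{1}{22}\right)^{2}\right)^{2} = \left(-33 + \frac{1}{484}\right)^{2} = \left(- \frac{15971}{484}\right)^{2} = \frac{255072841}{234256}$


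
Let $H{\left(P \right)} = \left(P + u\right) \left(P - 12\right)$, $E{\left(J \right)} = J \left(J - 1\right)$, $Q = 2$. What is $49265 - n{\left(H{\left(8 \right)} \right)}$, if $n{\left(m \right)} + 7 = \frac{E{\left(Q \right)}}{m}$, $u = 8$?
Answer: $\frac{1576705}{32} \approx 49272.0$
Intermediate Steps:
$E{\left(J \right)} = J \left(-1 + J\right)$
$H{\left(P \right)} = \left(-12 + P\right) \left(8 + P\right)$ ($H{\left(P \right)} = \left(P + 8\right) \left(P - 12\right) = \left(8 + P\right) \left(-12 + P\right) = \left(-12 + P\right) \left(8 + P\right)$)
$n{\left(m \right)} = -7 + \frac{2}{m}$ ($n{\left(m \right)} = -7 + \frac{2 \left(-1 + 2\right)}{m} = -7 + \frac{2 \cdot 1}{m} = -7 + \frac{2}{m}$)
$49265 - n{\left(H{\left(8 \right)} \right)} = 49265 - \left(-7 + \frac{2}{-96 + 8^{2} - 32}\right) = 49265 - \left(-7 + \frac{2}{-96 + 64 - 32}\right) = 49265 - \left(-7 + \frac{2}{-64}\right) = 49265 - \left(-7 + 2 \left(- \frac{1}{64}\right)\right) = 49265 - \left(-7 - \frac{1}{32}\right) = 49265 - - \frac{225}{32} = 49265 + \frac{225}{32} = \frac{1576705}{32}$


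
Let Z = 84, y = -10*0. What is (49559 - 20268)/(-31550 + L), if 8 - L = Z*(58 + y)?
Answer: -1723/2142 ≈ -0.80439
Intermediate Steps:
y = 0
L = -4864 (L = 8 - 84*(58 + 0) = 8 - 84*58 = 8 - 1*4872 = 8 - 4872 = -4864)
(49559 - 20268)/(-31550 + L) = (49559 - 20268)/(-31550 - 4864) = 29291/(-36414) = 29291*(-1/36414) = -1723/2142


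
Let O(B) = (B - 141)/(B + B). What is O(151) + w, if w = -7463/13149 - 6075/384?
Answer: -4156464979/254143872 ≈ -16.355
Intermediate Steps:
O(B) = (-141 + B)/(2*B) (O(B) = (-141 + B)/((2*B)) = (-141 + B)*(1/(2*B)) = (-141 + B)/(2*B))
w = -27581989/1683072 (w = -7463*1/13149 - 6075*1/384 = -7463/13149 - 2025/128 = -27581989/1683072 ≈ -16.388)
O(151) + w = (½)*(-141 + 151)/151 - 27581989/1683072 = (½)*(1/151)*10 - 27581989/1683072 = 5/151 - 27581989/1683072 = -4156464979/254143872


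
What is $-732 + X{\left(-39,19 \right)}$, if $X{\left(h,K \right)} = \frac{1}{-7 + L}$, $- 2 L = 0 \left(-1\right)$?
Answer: $- \frac{5125}{7} \approx -732.14$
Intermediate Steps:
$L = 0$ ($L = - \frac{0 \left(-1\right)}{2} = \left(- \frac{1}{2}\right) 0 = 0$)
$X{\left(h,K \right)} = - \frac{1}{7}$ ($X{\left(h,K \right)} = \frac{1}{-7 + 0} = \frac{1}{-7} = - \frac{1}{7}$)
$-732 + X{\left(-39,19 \right)} = -732 - \frac{1}{7} = - \frac{5125}{7}$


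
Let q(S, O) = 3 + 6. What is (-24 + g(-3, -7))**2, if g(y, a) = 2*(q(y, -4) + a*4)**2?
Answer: 487204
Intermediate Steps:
q(S, O) = 9
g(y, a) = 2*(9 + 4*a)**2 (g(y, a) = 2*(9 + a*4)**2 = 2*(9 + 4*a)**2)
(-24 + g(-3, -7))**2 = (-24 + 2*(9 + 4*(-7))**2)**2 = (-24 + 2*(9 - 28)**2)**2 = (-24 + 2*(-19)**2)**2 = (-24 + 2*361)**2 = (-24 + 722)**2 = 698**2 = 487204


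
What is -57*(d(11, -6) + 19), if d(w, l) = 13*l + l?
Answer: 3705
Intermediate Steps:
d(w, l) = 14*l
-57*(d(11, -6) + 19) = -57*(14*(-6) + 19) = -57*(-84 + 19) = -57*(-65) = 3705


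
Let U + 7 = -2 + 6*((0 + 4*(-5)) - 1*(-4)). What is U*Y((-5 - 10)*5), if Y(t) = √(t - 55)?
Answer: -105*I*√130 ≈ -1197.2*I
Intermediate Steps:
Y(t) = √(-55 + t)
U = -105 (U = -7 + (-2 + 6*((0 + 4*(-5)) - 1*(-4))) = -7 + (-2 + 6*((0 - 20) + 4)) = -7 + (-2 + 6*(-20 + 4)) = -7 + (-2 + 6*(-16)) = -7 + (-2 - 96) = -7 - 98 = -105)
U*Y((-5 - 10)*5) = -105*√(-55 + (-5 - 10)*5) = -105*√(-55 - 15*5) = -105*√(-55 - 75) = -105*I*√130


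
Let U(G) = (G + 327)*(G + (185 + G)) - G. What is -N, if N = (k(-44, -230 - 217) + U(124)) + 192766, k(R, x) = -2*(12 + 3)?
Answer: -387895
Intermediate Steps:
k(R, x) = -30 (k(R, x) = -2*15 = -30)
U(G) = -G + (185 + 2*G)*(327 + G) (U(G) = (327 + G)*(185 + 2*G) - G = (185 + 2*G)*(327 + G) - G = -G + (185 + 2*G)*(327 + G))
N = 387895 (N = (-30 + (60495 + 2*124² + 838*124)) + 192766 = (-30 + (60495 + 2*15376 + 103912)) + 192766 = (-30 + (60495 + 30752 + 103912)) + 192766 = (-30 + 195159) + 192766 = 195129 + 192766 = 387895)
-N = -1*387895 = -387895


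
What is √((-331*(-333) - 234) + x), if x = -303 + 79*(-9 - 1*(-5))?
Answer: √109370 ≈ 330.71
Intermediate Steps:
x = -619 (x = -303 + 79*(-9 + 5) = -303 + 79*(-4) = -303 - 316 = -619)
√((-331*(-333) - 234) + x) = √((-331*(-333) - 234) - 619) = √((110223 - 234) - 619) = √(109989 - 619) = √109370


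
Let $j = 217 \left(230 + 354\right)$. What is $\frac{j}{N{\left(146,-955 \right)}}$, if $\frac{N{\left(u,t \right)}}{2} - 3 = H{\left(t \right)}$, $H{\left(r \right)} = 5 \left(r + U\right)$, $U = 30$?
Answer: $- \frac{31682}{2311} \approx -13.709$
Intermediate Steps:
$H{\left(r \right)} = 150 + 5 r$ ($H{\left(r \right)} = 5 \left(r + 30\right) = 5 \left(30 + r\right) = 150 + 5 r$)
$N{\left(u,t \right)} = 306 + 10 t$ ($N{\left(u,t \right)} = 6 + 2 \left(150 + 5 t\right) = 6 + \left(300 + 10 t\right) = 306 + 10 t$)
$j = 126728$ ($j = 217 \cdot 584 = 126728$)
$\frac{j}{N{\left(146,-955 \right)}} = \frac{126728}{306 + 10 \left(-955\right)} = \frac{126728}{306 - 9550} = \frac{126728}{-9244} = 126728 \left(- \frac{1}{9244}\right) = - \frac{31682}{2311}$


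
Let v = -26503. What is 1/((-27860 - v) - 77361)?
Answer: -1/78718 ≈ -1.2704e-5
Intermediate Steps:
1/((-27860 - v) - 77361) = 1/((-27860 - 1*(-26503)) - 77361) = 1/((-27860 + 26503) - 77361) = 1/(-1357 - 77361) = 1/(-78718) = -1/78718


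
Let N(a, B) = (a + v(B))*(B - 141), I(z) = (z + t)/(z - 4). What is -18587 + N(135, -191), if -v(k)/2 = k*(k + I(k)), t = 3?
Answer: 4687352603/195 ≈ 2.4038e+7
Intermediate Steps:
I(z) = (3 + z)/(-4 + z) (I(z) = (z + 3)/(z - 4) = (3 + z)/(-4 + z))
v(k) = -2*k*(k + (3 + k)/(-4 + k))
N(a, B) = (-141 + B)*(a + 2*B*(-3 - B**2 + 3*B)/(-4 + B)) (N(a, B) = (a + 2*B*(-3 - B**2 + 3*B)/(-4 + B))*(B - 141) = (a + 2*B*(-3 - B**2 + 3*B)/(-4 + B))*(-141 + B) = (-141 + B)*(a + 2*B*(-3 - B**2 + 3*B)/(-4 + B)))
-18587 + N(135, -191) = -18587 + (-852*(-191)**2 - 2*(-191)**4 + 288*(-191)**3 + 564*135 + 846*(-191) + 135*(-191)**2 - 145*(-191)*135)/(-4 - 191) = -18587 + (-852*36481 - 2*1330863361 + 288*(-6967871) + 76140 - 161586 + 135*36481 + 3738825)/(-195) = -18587 - (-31081812 - 2661726722 - 2006746848 + 76140 - 161586 + 4924935 + 3738825)/195 = -18587 - 1/195*(-4690977068) = -18587 + 4690977068/195 = 4687352603/195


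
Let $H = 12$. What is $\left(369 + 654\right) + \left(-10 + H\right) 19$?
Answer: $1061$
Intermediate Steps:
$\left(369 + 654\right) + \left(-10 + H\right) 19 = \left(369 + 654\right) + \left(-10 + 12\right) 19 = 1023 + 2 \cdot 19 = 1023 + 38 = 1061$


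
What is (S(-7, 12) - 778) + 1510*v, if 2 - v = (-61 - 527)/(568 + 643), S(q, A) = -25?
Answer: 510381/173 ≈ 2950.2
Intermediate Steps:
v = 430/173 (v = 2 - (-61 - 527)/(568 + 643) = 2 - (-588)/1211 = 2 - 1*(-84/173) = 2 + 84/173 = 430/173 ≈ 2.4855)
(S(-7, 12) - 778) + 1510*v = (-25 - 778) + 1510*(430/173) = -803 + 649300/173 = 510381/173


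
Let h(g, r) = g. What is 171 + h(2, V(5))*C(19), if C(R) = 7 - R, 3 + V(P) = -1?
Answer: 147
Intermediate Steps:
V(P) = -4 (V(P) = -3 - 1 = -4)
171 + h(2, V(5))*C(19) = 171 + 2*(7 - 1*19) = 171 + 2*(7 - 19) = 171 + 2*(-12) = 171 - 24 = 147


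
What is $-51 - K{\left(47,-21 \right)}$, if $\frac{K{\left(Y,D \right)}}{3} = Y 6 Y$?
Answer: $-39813$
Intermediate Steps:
$K{\left(Y,D \right)} = 18 Y^{2}$ ($K{\left(Y,D \right)} = 3 Y 6 Y = 3 \cdot 6 Y Y = 3 \cdot 6 Y^{2} = 18 Y^{2}$)
$-51 - K{\left(47,-21 \right)} = -51 - 18 \cdot 47^{2} = -51 - 18 \cdot 2209 = -51 - 39762 = -39813$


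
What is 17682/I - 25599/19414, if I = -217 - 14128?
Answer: -710496003/278493830 ≈ -2.5512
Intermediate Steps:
I = -14345
17682/I - 25599/19414 = 17682/(-14345) - 25599/19414 = 17682*(-1/14345) - 25599*1/19414 = -17682/14345 - 25599/19414 = -710496003/278493830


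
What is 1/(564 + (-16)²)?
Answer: 1/820 ≈ 0.0012195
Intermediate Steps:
1/(564 + (-16)²) = 1/(564 + 256) = 1/820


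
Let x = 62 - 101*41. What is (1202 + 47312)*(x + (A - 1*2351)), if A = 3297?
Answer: -151994362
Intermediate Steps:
x = -4079 (x = 62 - 4141 = -4079)
(1202 + 47312)*(x + (A - 1*2351)) = (1202 + 47312)*(-4079 + (3297 - 1*2351)) = 48514*(-4079 + (3297 - 2351)) = 48514*(-4079 + 946) = 48514*(-3133) = -151994362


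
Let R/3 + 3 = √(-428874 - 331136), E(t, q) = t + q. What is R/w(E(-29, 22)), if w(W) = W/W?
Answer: -9 + 3*I*√760010 ≈ -9.0 + 2615.4*I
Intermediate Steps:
E(t, q) = q + t
w(W) = 1
R = -9 + 3*I*√760010 (R = -9 + 3*√(-428874 - 331136) = -9 + 3*√(-760010) = -9 + 3*(I*√760010) = -9 + 3*I*√760010 ≈ -9.0 + 2615.4*I)
R/w(E(-29, 22)) = (-9 + 3*I*√760010)/1 = (-9 + 3*I*√760010)*1 = -9 + 3*I*√760010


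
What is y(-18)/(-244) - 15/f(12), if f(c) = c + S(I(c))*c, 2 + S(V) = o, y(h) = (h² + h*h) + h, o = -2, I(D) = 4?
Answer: -1585/732 ≈ -2.1653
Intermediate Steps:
y(h) = h + 2*h² (y(h) = (h² + h²) + h = 2*h² + h = h + 2*h²)
S(V) = -4 (S(V) = -2 - 2 = -4)
f(c) = -3*c (f(c) = c - 4*c = -3*c)
y(-18)/(-244) - 15/f(12) = -18*(1 + 2*(-18))/(-244) - 15/((-3*12)) = -18*(1 - 36)*(-1/244) - 15/(-36) = -18*(-35)*(-1/244) - 15*(-1/36) = 630*(-1/244) + 5/12 = -315/122 + 5/12 = -1585/732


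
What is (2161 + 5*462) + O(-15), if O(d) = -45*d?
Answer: 5146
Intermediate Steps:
(2161 + 5*462) + O(-15) = (2161 + 5*462) - 45*(-15) = (2161 + 2310) + 675 = 4471 + 675 = 5146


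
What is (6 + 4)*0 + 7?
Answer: 7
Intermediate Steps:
(6 + 4)*0 + 7 = 10*0 + 7 = 0 + 7 = 7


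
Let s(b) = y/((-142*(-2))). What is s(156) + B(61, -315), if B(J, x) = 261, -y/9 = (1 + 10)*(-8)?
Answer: 18729/71 ≈ 263.79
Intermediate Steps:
y = 792 (y = -9*(1 + 10)*(-8) = -99*(-8) = -9*(-88) = 792)
s(b) = 198/71 (s(b) = 792/((-142*(-2))) = 792/284 = 792*(1/284) = 198/71)
s(156) + B(61, -315) = 198/71 + 261 = 18729/71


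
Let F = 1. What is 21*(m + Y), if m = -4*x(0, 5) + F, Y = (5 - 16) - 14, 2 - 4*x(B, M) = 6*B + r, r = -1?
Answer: -567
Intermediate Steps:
x(B, M) = 3/4 - 3*B/2 (x(B, M) = 1/2 - (6*B - 1)/4 = 1/2 - (-1 + 6*B)/4 = 1/2 + (1/4 - 3*B/2) = 3/4 - 3*B/2)
Y = -25 (Y = -11 - 14 = -25)
m = -2 (m = -4*(3/4 - 3/2*0) + 1 = -4*(3/4 + 0) + 1 = -4*3/4 + 1 = -3 + 1 = -2)
21*(m + Y) = 21*(-2 - 25) = 21*(-27) = -567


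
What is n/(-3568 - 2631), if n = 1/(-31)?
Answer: 1/192169 ≈ 5.2038e-6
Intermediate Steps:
n = -1/31 ≈ -0.032258
n/(-3568 - 2631) = -1/(31*(-3568 - 2631)) = -1/31/(-6199) = -1/31*(-1/6199) = 1/192169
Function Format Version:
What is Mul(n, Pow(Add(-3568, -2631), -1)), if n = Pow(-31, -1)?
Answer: Rational(1, 192169) ≈ 5.2038e-6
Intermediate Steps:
n = Rational(-1, 31) ≈ -0.032258
Mul(n, Pow(Add(-3568, -2631), -1)) = Mul(Rational(-1, 31), Pow(Add(-3568, -2631), -1)) = Mul(Rational(-1, 31), Pow(-6199, -1)) = Mul(Rational(-1, 31), Rational(-1, 6199)) = Rational(1, 192169)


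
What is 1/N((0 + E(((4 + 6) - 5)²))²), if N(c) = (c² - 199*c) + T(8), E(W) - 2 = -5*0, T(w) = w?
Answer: -1/772 ≈ -0.0012953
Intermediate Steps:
E(W) = 2 (E(W) = 2 - 5*0 = 2 + 0 = 2)
N(c) = 8 + c² - 199*c (N(c) = (c² - 199*c) + 8 = 8 + c² - 199*c)
1/N((0 + E(((4 + 6) - 5)²))²) = 1/(8 + ((0 + 2)²)² - 199*(0 + 2)²) = 1/(8 + (2²)² - 199*2²) = 1/(8 + 4² - 199*4) = 1/(8 + 16 - 796) = 1/(-772) = -1/772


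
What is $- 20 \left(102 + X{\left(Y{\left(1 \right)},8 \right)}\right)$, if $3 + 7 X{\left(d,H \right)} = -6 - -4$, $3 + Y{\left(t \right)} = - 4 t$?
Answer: $- \frac{14180}{7} \approx -2025.7$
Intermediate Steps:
$Y{\left(t \right)} = -3 - 4 t$
$X{\left(d,H \right)} = - \frac{5}{7}$ ($X{\left(d,H \right)} = - \frac{3}{7} + \frac{-6 - -4}{7} = - \frac{3}{7} + \frac{-6 + 4}{7} = - \frac{3}{7} + \frac{1}{7} \left(-2\right) = - \frac{3}{7} - \frac{2}{7} = - \frac{5}{7}$)
$- 20 \left(102 + X{\left(Y{\left(1 \right)},8 \right)}\right) = - 20 \left(102 - \frac{5}{7}\right) = \left(-20\right) \frac{709}{7} = - \frac{14180}{7}$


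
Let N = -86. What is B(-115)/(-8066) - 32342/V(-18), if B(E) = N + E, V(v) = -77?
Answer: 260886049/621082 ≈ 420.05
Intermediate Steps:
B(E) = -86 + E
B(-115)/(-8066) - 32342/V(-18) = (-86 - 115)/(-8066) - 32342/(-77) = -201*(-1/8066) - 32342*(-1/77) = 201/8066 + 32342/77 = 260886049/621082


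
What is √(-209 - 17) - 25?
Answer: -25 + I*√226 ≈ -25.0 + 15.033*I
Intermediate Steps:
√(-209 - 17) - 25 = √(-226) - 25 = I*√226 - 25 = -25 + I*√226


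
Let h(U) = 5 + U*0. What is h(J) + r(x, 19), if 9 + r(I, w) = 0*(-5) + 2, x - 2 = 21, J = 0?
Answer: -2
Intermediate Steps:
x = 23 (x = 2 + 21 = 23)
r(I, w) = -7 (r(I, w) = -9 + (0*(-5) + 2) = -9 + (0 + 2) = -9 + 2 = -7)
h(U) = 5 (h(U) = 5 + 0 = 5)
h(J) + r(x, 19) = 5 - 7 = -2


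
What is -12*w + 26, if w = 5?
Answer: -34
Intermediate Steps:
-12*w + 26 = -12*5 + 26 = -60 + 26 = -34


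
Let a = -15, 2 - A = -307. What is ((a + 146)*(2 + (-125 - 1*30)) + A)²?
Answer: 389430756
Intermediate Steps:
A = 309 (A = 2 - 1*(-307) = 2 + 307 = 309)
((a + 146)*(2 + (-125 - 1*30)) + A)² = ((-15 + 146)*(2 + (-125 - 1*30)) + 309)² = (131*(2 + (-125 - 30)) + 309)² = (131*(2 - 155) + 309)² = (131*(-153) + 309)² = (-20043 + 309)² = (-19734)² = 389430756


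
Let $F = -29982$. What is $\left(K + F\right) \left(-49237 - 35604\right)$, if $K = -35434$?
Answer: $5549958856$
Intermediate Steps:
$\left(K + F\right) \left(-49237 - 35604\right) = \left(-35434 - 29982\right) \left(-49237 - 35604\right) = \left(-65416\right) \left(-84841\right) = 5549958856$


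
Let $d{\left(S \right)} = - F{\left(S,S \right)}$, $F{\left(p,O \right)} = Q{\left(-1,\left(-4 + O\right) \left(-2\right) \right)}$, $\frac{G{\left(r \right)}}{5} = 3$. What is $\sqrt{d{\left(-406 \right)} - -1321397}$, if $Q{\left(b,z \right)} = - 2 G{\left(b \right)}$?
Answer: $\sqrt{1321427} \approx 1149.5$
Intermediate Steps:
$G{\left(r \right)} = 15$ ($G{\left(r \right)} = 5 \cdot 3 = 15$)
$Q{\left(b,z \right)} = -30$ ($Q{\left(b,z \right)} = \left(-2\right) 15 = -30$)
$F{\left(p,O \right)} = -30$
$d{\left(S \right)} = 30$ ($d{\left(S \right)} = \left(-1\right) \left(-30\right) = 30$)
$\sqrt{d{\left(-406 \right)} - -1321397} = \sqrt{30 - -1321397} = \sqrt{30 + 1321397} = \sqrt{1321427}$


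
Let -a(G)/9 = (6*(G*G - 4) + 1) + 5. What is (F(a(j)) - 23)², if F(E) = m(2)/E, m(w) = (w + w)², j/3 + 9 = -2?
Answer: 113708560849/214944921 ≈ 529.01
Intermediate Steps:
j = -33 (j = -27 + 3*(-2) = -27 - 6 = -33)
m(w) = 4*w² (m(w) = (2*w)² = 4*w²)
a(G) = 162 - 54*G² (a(G) = -9*((6*(G*G - 4) + 1) + 5) = -9*((6*(G² - 4) + 1) + 5) = -9*((6*(-4 + G²) + 1) + 5) = -9*(((-24 + 6*G²) + 1) + 5) = -9*((-23 + 6*G²) + 5) = -9*(-18 + 6*G²) = 162 - 54*G²)
F(E) = 16/E (F(E) = (4*2²)/E = (4*4)/E = 16/E)
(F(a(j)) - 23)² = (16/(162 - 54*(-33)²) - 23)² = (16/(162 - 54*1089) - 23)² = (16/(162 - 58806) - 23)² = (16/(-58644) - 23)² = (16*(-1/58644) - 23)² = (-4/14661 - 23)² = (-337207/14661)² = 113708560849/214944921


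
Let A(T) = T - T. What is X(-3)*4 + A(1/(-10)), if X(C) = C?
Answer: -12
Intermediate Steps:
A(T) = 0
X(-3)*4 + A(1/(-10)) = -3*4 + 0 = -12 + 0 = -12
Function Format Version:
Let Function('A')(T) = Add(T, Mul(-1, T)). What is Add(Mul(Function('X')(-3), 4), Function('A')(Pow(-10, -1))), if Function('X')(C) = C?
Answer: -12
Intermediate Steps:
Function('A')(T) = 0
Add(Mul(Function('X')(-3), 4), Function('A')(Pow(-10, -1))) = Add(Mul(-3, 4), 0) = Add(-12, 0) = -12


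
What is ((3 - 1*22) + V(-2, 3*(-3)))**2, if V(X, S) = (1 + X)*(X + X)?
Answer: 225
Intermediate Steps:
V(X, S) = 2*X*(1 + X) (V(X, S) = (1 + X)*(2*X) = 2*X*(1 + X))
((3 - 1*22) + V(-2, 3*(-3)))**2 = ((3 - 1*22) + 2*(-2)*(1 - 2))**2 = ((3 - 22) + 2*(-2)*(-1))**2 = (-19 + 4)**2 = (-15)**2 = 225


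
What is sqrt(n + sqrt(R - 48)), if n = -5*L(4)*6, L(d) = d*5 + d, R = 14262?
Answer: sqrt(-720 + sqrt(14214)) ≈ 24.511*I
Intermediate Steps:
L(d) = 6*d (L(d) = 5*d + d = 6*d)
n = -720 (n = -30*4*6 = -5*24*6 = -120*6 = -720)
sqrt(n + sqrt(R - 48)) = sqrt(-720 + sqrt(14262 - 48)) = sqrt(-720 + sqrt(14214))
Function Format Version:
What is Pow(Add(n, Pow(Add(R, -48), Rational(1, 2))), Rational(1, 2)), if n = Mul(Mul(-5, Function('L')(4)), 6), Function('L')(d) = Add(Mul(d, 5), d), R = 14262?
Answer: Pow(Add(-720, Pow(14214, Rational(1, 2))), Rational(1, 2)) ≈ Mul(24.511, I)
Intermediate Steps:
Function('L')(d) = Mul(6, d) (Function('L')(d) = Add(Mul(5, d), d) = Mul(6, d))
n = -720 (n = Mul(Mul(-5, Mul(6, 4)), 6) = Mul(Mul(-5, 24), 6) = Mul(-120, 6) = -720)
Pow(Add(n, Pow(Add(R, -48), Rational(1, 2))), Rational(1, 2)) = Pow(Add(-720, Pow(Add(14262, -48), Rational(1, 2))), Rational(1, 2)) = Pow(Add(-720, Pow(14214, Rational(1, 2))), Rational(1, 2))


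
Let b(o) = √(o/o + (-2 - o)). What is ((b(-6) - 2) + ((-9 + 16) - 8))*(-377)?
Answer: 1131 - 377*√5 ≈ 288.00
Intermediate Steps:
b(o) = √(-1 - o) (b(o) = √(1 + (-2 - o)) = √(-1 - o))
((b(-6) - 2) + ((-9 + 16) - 8))*(-377) = ((√(-1 - 1*(-6)) - 2) + ((-9 + 16) - 8))*(-377) = ((√(-1 + 6) - 2) + (7 - 8))*(-377) = ((√5 - 2) - 1)*(-377) = ((-2 + √5) - 1)*(-377) = (-3 + √5)*(-377) = 1131 - 377*√5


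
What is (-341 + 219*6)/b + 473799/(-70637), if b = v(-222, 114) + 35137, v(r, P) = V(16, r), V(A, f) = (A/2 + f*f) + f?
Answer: -39828462592/5948129859 ≈ -6.6960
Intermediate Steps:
V(A, f) = f + f² + A/2 (V(A, f) = (A/2 + f²) + f = (f² + A/2) + f = f + f² + A/2)
v(r, P) = 8 + r + r² (v(r, P) = r + r² + (½)*16 = r + r² + 8 = 8 + r + r²)
b = 84207 (b = (8 - 222 + (-222)²) + 35137 = (8 - 222 + 49284) + 35137 = 49070 + 35137 = 84207)
(-341 + 219*6)/b + 473799/(-70637) = (-341 + 219*6)/84207 + 473799/(-70637) = (-341 + 1314)*(1/84207) + 473799*(-1/70637) = 973*(1/84207) - 473799/70637 = 973/84207 - 473799/70637 = -39828462592/5948129859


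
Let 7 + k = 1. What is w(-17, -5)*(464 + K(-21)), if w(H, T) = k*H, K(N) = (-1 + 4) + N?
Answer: 45492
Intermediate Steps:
k = -6 (k = -7 + 1 = -6)
K(N) = 3 + N
w(H, T) = -6*H
w(-17, -5)*(464 + K(-21)) = (-6*(-17))*(464 + (3 - 21)) = 102*(464 - 18) = 102*446 = 45492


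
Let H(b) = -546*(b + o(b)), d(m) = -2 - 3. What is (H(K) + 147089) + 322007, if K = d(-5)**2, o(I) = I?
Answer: 441796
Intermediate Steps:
d(m) = -5
K = 25 (K = (-5)**2 = 25)
H(b) = -1092*b (H(b) = -546*(b + b) = -1092*b)
(H(K) + 147089) + 322007 = (-1092*25 + 147089) + 322007 = (-27300 + 147089) + 322007 = 119789 + 322007 = 441796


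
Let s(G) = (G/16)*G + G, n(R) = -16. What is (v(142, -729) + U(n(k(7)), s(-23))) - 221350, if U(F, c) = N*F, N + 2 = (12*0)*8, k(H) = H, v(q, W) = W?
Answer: -222047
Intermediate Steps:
N = -2 (N = -2 + (12*0)*8 = -2 + 0*8 = -2 + 0 = -2)
s(G) = G + G²/16 (s(G) = (G*(1/16))*G + G = (G/16)*G + G = G²/16 + G = G + G²/16)
U(F, c) = -2*F
(v(142, -729) + U(n(k(7)), s(-23))) - 221350 = (-729 - 2*(-16)) - 221350 = (-729 + 32) - 221350 = -697 - 221350 = -222047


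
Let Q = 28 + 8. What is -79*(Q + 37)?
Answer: -5767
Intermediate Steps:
Q = 36
-79*(Q + 37) = -79*(36 + 37) = -79*73 = -5767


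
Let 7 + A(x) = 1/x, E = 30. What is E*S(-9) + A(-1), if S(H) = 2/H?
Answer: -44/3 ≈ -14.667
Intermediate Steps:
A(x) = -7 + 1/x
E*S(-9) + A(-1) = 30*(2/(-9)) + (-7 + 1/(-1)) = 30*(2*(-⅑)) + (-7 - 1) = 30*(-2/9) - 8 = -20/3 - 8 = -44/3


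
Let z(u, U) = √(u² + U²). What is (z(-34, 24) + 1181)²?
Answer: 1396493 + 4724*√433 ≈ 1.4948e+6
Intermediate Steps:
z(u, U) = √(U² + u²)
(z(-34, 24) + 1181)² = (√(24² + (-34)²) + 1181)² = (√(576 + 1156) + 1181)² = (√1732 + 1181)² = (2*√433 + 1181)² = (1181 + 2*√433)²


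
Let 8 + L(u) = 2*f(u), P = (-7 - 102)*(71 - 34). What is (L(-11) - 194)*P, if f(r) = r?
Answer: 903392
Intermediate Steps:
P = -4033 (P = -109*37 = -4033)
L(u) = -8 + 2*u
(L(-11) - 194)*P = ((-8 + 2*(-11)) - 194)*(-4033) = ((-8 - 22) - 194)*(-4033) = (-30 - 194)*(-4033) = -224*(-4033) = 903392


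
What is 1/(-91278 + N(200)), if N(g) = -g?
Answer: -1/91478 ≈ -1.0932e-5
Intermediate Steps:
1/(-91278 + N(200)) = 1/(-91278 - 1*200) = 1/(-91278 - 200) = 1/(-91478) = -1/91478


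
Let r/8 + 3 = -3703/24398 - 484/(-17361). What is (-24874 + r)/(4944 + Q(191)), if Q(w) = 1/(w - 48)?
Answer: -68552622242338/13611982969557 ≈ -5.0362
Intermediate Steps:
r = -5292800740/211786839 (r = -24 + 8*(-3703/24398 - 484/(-17361)) = -24 + 8*(-3703*1/24398 - 484*(-1/17361)) = -24 + 8*(-3703/24398 + 484/17361) = -24 + 8*(-52479151/423573678) = -24 - 209916604/211786839 = -5292800740/211786839 ≈ -24.991)
Q(w) = 1/(-48 + w)
(-24874 + r)/(4944 + Q(191)) = (-24874 - 5292800740/211786839)/(4944 + 1/(-48 + 191)) = -5273278634026/(211786839*(4944 + 1/143)) = -5273278634026/(211786839*706993/143) = -5273278634026/211786839*143/706993 = -68552622242338/13611982969557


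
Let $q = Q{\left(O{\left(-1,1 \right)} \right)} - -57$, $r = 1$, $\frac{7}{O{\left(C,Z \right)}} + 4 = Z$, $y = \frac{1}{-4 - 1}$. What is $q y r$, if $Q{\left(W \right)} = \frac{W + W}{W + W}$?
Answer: $- \frac{58}{5} \approx -11.6$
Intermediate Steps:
$y = - \frac{1}{5}$ ($y = \frac{1}{-5} = - \frac{1}{5} \approx -0.2$)
$O{\left(C,Z \right)} = \frac{7}{-4 + Z}$
$Q{\left(W \right)} = 1$ ($Q{\left(W \right)} = \frac{2 W}{2 W} = 2 W \frac{1}{2 W} = 1$)
$q = 58$ ($q = 1 - -57 = 1 + 57 = 58$)
$q y r = 58 \left(\left(- \frac{1}{5}\right) 1\right) = 58 \left(- \frac{1}{5}\right) = - \frac{58}{5}$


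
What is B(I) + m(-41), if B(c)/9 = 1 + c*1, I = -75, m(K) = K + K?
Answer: -748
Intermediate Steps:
m(K) = 2*K
B(c) = 9 + 9*c (B(c) = 9*(1 + c*1) = 9*(1 + c) = 9 + 9*c)
B(I) + m(-41) = (9 + 9*(-75)) + 2*(-41) = (9 - 675) - 82 = -666 - 82 = -748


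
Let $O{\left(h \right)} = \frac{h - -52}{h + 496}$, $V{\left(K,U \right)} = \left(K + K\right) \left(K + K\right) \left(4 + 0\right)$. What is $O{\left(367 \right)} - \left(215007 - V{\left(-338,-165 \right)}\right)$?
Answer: $\frac{1391930530}{863} \approx 1.6129 \cdot 10^{6}$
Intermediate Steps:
$V{\left(K,U \right)} = 16 K^{2}$ ($V{\left(K,U \right)} = 2 K 2 K 4 = 4 K^{2} \cdot 4 = 16 K^{2}$)
$O{\left(h \right)} = \frac{52 + h}{496 + h}$ ($O{\left(h \right)} = \frac{h + 52}{496 + h} = \frac{52 + h}{496 + h}$)
$O{\left(367 \right)} - \left(215007 - V{\left(-338,-165 \right)}\right) = \frac{52 + 367}{496 + 367} - \left(215007 - 16 \left(-338\right)^{2}\right) = \frac{1}{863} \cdot 419 - \left(215007 - 16 \cdot 114244\right) = \frac{1}{863} \cdot 419 - \left(215007 - 1827904\right) = \frac{419}{863} - \left(215007 - 1827904\right) = \frac{419}{863} - -1612897 = \frac{419}{863} + 1612897 = \frac{1391930530}{863}$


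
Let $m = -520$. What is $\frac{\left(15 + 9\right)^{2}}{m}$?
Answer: $- \frac{72}{65} \approx -1.1077$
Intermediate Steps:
$\frac{\left(15 + 9\right)^{2}}{m} = \frac{\left(15 + 9\right)^{2}}{-520} = 24^{2} \left(- \frac{1}{520}\right) = 576 \left(- \frac{1}{520}\right) = - \frac{72}{65}$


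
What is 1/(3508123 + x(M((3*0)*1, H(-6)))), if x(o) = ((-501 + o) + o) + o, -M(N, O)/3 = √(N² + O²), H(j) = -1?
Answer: 1/3507613 ≈ 2.8509e-7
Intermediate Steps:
M(N, O) = -3*√(N² + O²)
x(o) = -501 + 3*o (x(o) = (-501 + 2*o) + o = -501 + 3*o)
1/(3508123 + x(M((3*0)*1, H(-6)))) = 1/(3508123 + (-501 + 3*(-3*√(((3*0)*1)² + (-1)²)))) = 1/(3508123 + (-501 + 3*(-3*√((0*1)² + 1)))) = 1/(3508123 + (-501 + 3*(-3*√(0² + 1)))) = 1/(3508123 + (-501 + 3*(-3*√(0 + 1)))) = 1/(3508123 + (-501 + 3*(-3*√1))) = 1/(3508123 + (-501 + 3*(-3*1))) = 1/(3508123 + (-501 + 3*(-3))) = 1/(3508123 + (-501 - 9)) = 1/(3508123 - 510) = 1/3507613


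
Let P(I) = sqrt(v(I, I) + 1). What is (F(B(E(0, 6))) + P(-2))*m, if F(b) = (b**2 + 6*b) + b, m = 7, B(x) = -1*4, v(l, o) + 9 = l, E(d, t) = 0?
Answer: -84 + 7*I*sqrt(10) ≈ -84.0 + 22.136*I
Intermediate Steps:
v(l, o) = -9 + l
B(x) = -4
P(I) = sqrt(-8 + I) (P(I) = sqrt((-9 + I) + 1) = sqrt(-8 + I))
F(b) = b**2 + 7*b
(F(B(E(0, 6))) + P(-2))*m = (-4*(7 - 4) + sqrt(-8 - 2))*7 = (-4*3 + sqrt(-10))*7 = (-12 + I*sqrt(10))*7 = -84 + 7*I*sqrt(10)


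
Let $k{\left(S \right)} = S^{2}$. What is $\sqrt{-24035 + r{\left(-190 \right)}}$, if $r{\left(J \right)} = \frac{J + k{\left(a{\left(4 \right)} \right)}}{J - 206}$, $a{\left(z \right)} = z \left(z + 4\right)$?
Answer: $\frac{i \sqrt{104705634}}{66} \approx 155.04 i$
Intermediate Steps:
$a{\left(z \right)} = z \left(4 + z\right)$
$r{\left(J \right)} = \frac{1024 + J}{-206 + J}$ ($r{\left(J \right)} = \frac{J + \left(4 \left(4 + 4\right)\right)^{2}}{J - 206} = \frac{J + \left(4 \cdot 8\right)^{2}}{-206 + J} = \frac{J + 32^{2}}{-206 + J} = \frac{J + 1024}{-206 + J} = \frac{1024 + J}{-206 + J}$)
$\sqrt{-24035 + r{\left(-190 \right)}} = \sqrt{-24035 + \frac{1024 - 190}{-206 - 190}} = \sqrt{-24035 + \frac{1}{-396} \cdot 834} = \sqrt{-24035 - \frac{139}{66}} = \sqrt{- \frac{1586449}{66}} = \frac{i \sqrt{104705634}}{66}$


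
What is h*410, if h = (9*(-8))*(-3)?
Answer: 88560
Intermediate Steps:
h = 216 (h = -72*(-3) = 216)
h*410 = 216*410 = 88560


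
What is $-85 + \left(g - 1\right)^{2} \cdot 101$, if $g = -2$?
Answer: $824$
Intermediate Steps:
$-85 + \left(g - 1\right)^{2} \cdot 101 = -85 + \left(-2 - 1\right)^{2} \cdot 101 = -85 + \left(-3\right)^{2} \cdot 101 = -85 + 9 \cdot 101 = -85 + 909 = 824$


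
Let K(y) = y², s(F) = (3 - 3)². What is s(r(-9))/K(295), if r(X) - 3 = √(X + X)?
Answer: 0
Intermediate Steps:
r(X) = 3 + √2*√X (r(X) = 3 + √(X + X) = 3 + √(2*X) = 3 + √2*√X)
s(F) = 0 (s(F) = 0² = 0)
s(r(-9))/K(295) = 0/(295²) = 0/87025 = 0*(1/87025) = 0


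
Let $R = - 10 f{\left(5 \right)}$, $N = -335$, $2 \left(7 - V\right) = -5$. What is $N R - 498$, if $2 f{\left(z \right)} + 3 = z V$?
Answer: $\frac{148079}{2} \approx 74040.0$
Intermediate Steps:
$V = \frac{19}{2}$ ($V = 7 - - \frac{5}{2} = 7 + \frac{5}{2} = \frac{19}{2} \approx 9.5$)
$f{\left(z \right)} = - \frac{3}{2} + \frac{19 z}{4}$ ($f{\left(z \right)} = - \frac{3}{2} + \frac{z \frac{19}{2}}{2} = - \frac{3}{2} + \frac{\frac{19}{2} z}{2} = - \frac{3}{2} + \frac{19 z}{4}$)
$R = - \frac{445}{2}$ ($R = - 10 \left(- \frac{3}{2} + \frac{19}{4} \cdot 5\right) = - 10 \left(- \frac{3}{2} + \frac{95}{4}\right) = \left(-10\right) \frac{89}{4} = - \frac{445}{2} \approx -222.5$)
$N R - 498 = \left(-335\right) \left(- \frac{445}{2}\right) - 498 = \frac{149075}{2} - 498 = \frac{148079}{2}$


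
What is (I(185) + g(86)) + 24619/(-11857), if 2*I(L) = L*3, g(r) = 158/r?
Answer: 282723477/1019702 ≈ 277.26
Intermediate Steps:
I(L) = 3*L/2 (I(L) = (L*3)/2 = (3*L)/2 = 3*L/2)
(I(185) + g(86)) + 24619/(-11857) = ((3/2)*185 + 158/86) + 24619/(-11857) = (555/2 + 158*(1/86)) + 24619*(-1/11857) = (555/2 + 79/43) - 24619/11857 = 24023/86 - 24619/11857 = 282723477/1019702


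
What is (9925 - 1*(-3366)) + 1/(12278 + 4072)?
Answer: 217307851/16350 ≈ 13291.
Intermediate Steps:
(9925 - 1*(-3366)) + 1/(12278 + 4072) = (9925 + 3366) + 1/16350 = 13291 + 1/16350 = 217307851/16350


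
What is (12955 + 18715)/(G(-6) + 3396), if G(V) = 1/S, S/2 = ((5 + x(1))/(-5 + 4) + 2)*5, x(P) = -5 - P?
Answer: 950100/101881 ≈ 9.3256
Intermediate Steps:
S = 30 (S = 2*(((5 + (-5 - 1*1))/(-5 + 4) + 2)*5) = 2*(((5 + (-5 - 1))/(-1) + 2)*5) = 2*(((5 - 6)*(-1) + 2)*5) = 2*((-1*(-1) + 2)*5) = 2*((1 + 2)*5) = 2*(3*5) = 2*15 = 30)
G(V) = 1/30
(12955 + 18715)/(G(-6) + 3396) = (12955 + 18715)/(1/30 + 3396) = 31670/(101881/30) = 31670*(30/101881) = 950100/101881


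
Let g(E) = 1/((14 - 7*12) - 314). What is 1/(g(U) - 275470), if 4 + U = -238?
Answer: -384/105780481 ≈ -3.6302e-6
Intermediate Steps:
U = -242 (U = -4 - 238 = -242)
g(E) = -1/384 (g(E) = 1/((14 - 84) - 314) = 1/(-70 - 314) = 1/(-384) = -1/384)
1/(g(U) - 275470) = 1/(-1/384 - 275470) = 1/(-105780481/384) = -384/105780481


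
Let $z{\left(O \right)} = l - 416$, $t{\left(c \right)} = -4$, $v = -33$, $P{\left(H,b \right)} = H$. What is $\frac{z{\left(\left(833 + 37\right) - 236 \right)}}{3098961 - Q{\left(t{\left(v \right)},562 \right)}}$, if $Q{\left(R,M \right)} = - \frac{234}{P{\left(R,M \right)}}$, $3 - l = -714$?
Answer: $\frac{14}{144135} \approx 9.7131 \cdot 10^{-5}$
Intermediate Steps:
$l = 717$ ($l = 3 - -714 = 3 + 714 = 717$)
$Q{\left(R,M \right)} = - \frac{234}{R}$
$z{\left(O \right)} = 301$ ($z{\left(O \right)} = 717 - 416 = 301$)
$\frac{z{\left(\left(833 + 37\right) - 236 \right)}}{3098961 - Q{\left(t{\left(v \right)},562 \right)}} = \frac{301}{3098961 - - \frac{234}{-4}} = \frac{301}{3098961 - \left(-234\right) \left(- \frac{1}{4}\right)} = \frac{301}{3098961 - \frac{117}{2}} = \frac{301}{\frac{6197805}{2}} = 301 \cdot \frac{2}{6197805} = \frac{14}{144135}$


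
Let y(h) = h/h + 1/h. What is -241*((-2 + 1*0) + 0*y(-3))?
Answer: 482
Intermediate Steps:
y(h) = 1 + 1/h
-241*((-2 + 1*0) + 0*y(-3)) = -241*((-2 + 1*0) + 0*((1 - 3)/(-3))) = -241*((-2 + 0) + 0*(-⅓*(-2))) = -241*(-2 + 0*(⅔)) = -241*(-2 + 0) = -241*(-2) = 482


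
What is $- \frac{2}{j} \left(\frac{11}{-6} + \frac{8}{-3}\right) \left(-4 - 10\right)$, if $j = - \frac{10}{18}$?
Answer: $\frac{1134}{5} \approx 226.8$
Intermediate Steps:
$j = - \frac{5}{9}$ ($j = \left(-10\right) \frac{1}{18} = - \frac{5}{9} \approx -0.55556$)
$- \frac{2}{j} \left(\frac{11}{-6} + \frac{8}{-3}\right) \left(-4 - 10\right) = - \frac{2}{- \frac{5}{9}} \left(\frac{11}{-6} + \frac{8}{-3}\right) \left(-4 - 10\right) = \left(-2\right) \left(- \frac{9}{5}\right) \left(11 \left(- \frac{1}{6}\right) + 8 \left(- \frac{1}{3}\right)\right) \left(-4 - 10\right) = \frac{18 \left(- \frac{11}{6} - \frac{8}{3}\right)}{5} \left(-14\right) = \frac{18}{5} \left(- \frac{9}{2}\right) \left(-14\right) = \left(- \frac{81}{5}\right) \left(-14\right) = \frac{1134}{5}$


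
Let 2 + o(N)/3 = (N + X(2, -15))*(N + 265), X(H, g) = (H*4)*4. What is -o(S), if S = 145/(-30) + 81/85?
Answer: -1909285111/86700 ≈ -22022.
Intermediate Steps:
X(H, g) = 16*H (X(H, g) = (4*H)*4 = 16*H)
S = -1979/510 (S = 145*(-1/30) + 81*(1/85) = -29/6 + 81/85 = -1979/510 ≈ -3.8804)
o(N) = -6 + 3*(32 + N)*(265 + N) (o(N) = -6 + 3*((N + 16*2)*(N + 265)) = -6 + 3*((N + 32)*(265 + N)) = -6 + 3*((32 + N)*(265 + N)) = -6 + 3*(32 + N)*(265 + N))
-o(S) = -(25434 + 3*(-1979/510)² + 891*(-1979/510)) = -(25434 + 3*(3916441/260100) - 587763/170) = -(25434 + 3916441/86700 - 587763/170) = -1*1909285111/86700 = -1909285111/86700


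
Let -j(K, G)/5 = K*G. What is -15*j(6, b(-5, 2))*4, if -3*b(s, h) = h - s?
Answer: -4200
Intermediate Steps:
b(s, h) = -h/3 + s/3 (b(s, h) = -(h - s)/3 = -h/3 + s/3)
j(K, G) = -5*G*K (j(K, G) = -5*K*G = -5*G*K)
-15*j(6, b(-5, 2))*4 = -(-75)*(-⅓*2 + (⅓)*(-5))*6*4 = -(-75)*(-⅔ - 5/3)*6*4 = -(-75)*(-7)*6/3*4 = -15*70*4 = -1050*4 = -4200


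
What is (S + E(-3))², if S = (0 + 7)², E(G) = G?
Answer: 2116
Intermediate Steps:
S = 49 (S = 7² = 49)
(S + E(-3))² = (49 - 3)² = 46² = 2116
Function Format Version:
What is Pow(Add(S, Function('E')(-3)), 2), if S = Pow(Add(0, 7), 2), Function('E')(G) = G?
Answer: 2116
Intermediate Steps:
S = 49 (S = Pow(7, 2) = 49)
Pow(Add(S, Function('E')(-3)), 2) = Pow(Add(49, -3), 2) = Pow(46, 2) = 2116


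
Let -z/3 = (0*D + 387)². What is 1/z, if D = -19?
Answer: -1/449307 ≈ -2.2256e-6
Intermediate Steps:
z = -449307 (z = -3*(0*(-19) + 387)² = -3*(0 + 387)² = -3*387² = -3*149769 = -449307)
1/z = 1/(-449307) = -1/449307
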